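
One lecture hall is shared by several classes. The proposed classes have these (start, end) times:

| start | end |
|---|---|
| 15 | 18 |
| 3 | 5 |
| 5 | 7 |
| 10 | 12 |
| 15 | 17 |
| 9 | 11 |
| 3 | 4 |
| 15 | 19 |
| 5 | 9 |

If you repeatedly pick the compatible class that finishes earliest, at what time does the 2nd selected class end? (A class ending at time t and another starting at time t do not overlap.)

Sort by end time and greedily take each interval whose start is ≥ the last chosen end.
By end time: (3,4), (3,5), (5,7), (5,9), (9,11), (10,12), (15,17), (15,18), (15,19).
Pick (3,4); next start ≥ 4 → (5,7); next start ≥ 7 → (9,11); next start ≥ 11 → (15,17).
Selected: (3,4) (5,7) (9,11) (15,17)

7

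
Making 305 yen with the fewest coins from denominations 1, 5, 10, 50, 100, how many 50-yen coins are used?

0

Use the largest denomination that fits, subtract, and repeat.
305 − 3×100→5 − 1×5→0
Count of 50: 0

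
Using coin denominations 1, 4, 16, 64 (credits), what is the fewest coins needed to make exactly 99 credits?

Greedy: take as many of the largest coin as possible, then repeat with the remainder.
99 − 1×64→35 − 2×16→3 − 3×1→0
Total coins = 1 + 2 + 3 = 6

6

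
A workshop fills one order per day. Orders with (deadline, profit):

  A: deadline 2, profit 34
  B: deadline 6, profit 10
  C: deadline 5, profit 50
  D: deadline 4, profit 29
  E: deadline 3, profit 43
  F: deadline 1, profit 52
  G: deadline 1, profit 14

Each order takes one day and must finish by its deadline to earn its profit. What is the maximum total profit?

218

By profit: F(d1,52), C(d5,50), E(d3,43), A(d2,34), D(d4,29), G(d1,14), B(d6,10)
F→slot 1; C→slot 5; E→slot 3; A→slot 2; D→slot 4; G skipped; B→slot 6.
Profit = 52 + 34 + 43 + 29 + 50 + 10 = 218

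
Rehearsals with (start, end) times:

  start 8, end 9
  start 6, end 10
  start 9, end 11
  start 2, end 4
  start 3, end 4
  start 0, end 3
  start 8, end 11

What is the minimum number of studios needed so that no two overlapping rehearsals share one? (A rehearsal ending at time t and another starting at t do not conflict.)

3

starts: [0, 2, 3, 6, 8, 8, 9]
ends:   [3, 4, 4, 9, 10, 11, 11]
s0→1 s2→2 e3→1 s3→2 e4→1 e4→0 s6→1 s8→2 s8→3  — peak 3.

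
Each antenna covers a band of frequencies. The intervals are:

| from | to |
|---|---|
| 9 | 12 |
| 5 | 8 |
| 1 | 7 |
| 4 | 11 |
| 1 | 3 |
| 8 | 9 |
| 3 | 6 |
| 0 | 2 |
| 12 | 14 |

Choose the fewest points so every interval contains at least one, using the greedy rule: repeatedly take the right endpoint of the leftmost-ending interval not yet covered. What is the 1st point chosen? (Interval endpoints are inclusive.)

2

Sorted: [0,2] [1,3] [3,6] [1,7] [5,8] [8,9] [4,11] [9,12] [12,14]
{[0,2],[1,3]} hit by 2; {[3,6],[1,7],[5,8]} hit by 6; {[8,9],[4,11],[9,12]} hit by 9; {[12,14]} hit by 14.
Points: 2, 6, 9, 14 (4 total).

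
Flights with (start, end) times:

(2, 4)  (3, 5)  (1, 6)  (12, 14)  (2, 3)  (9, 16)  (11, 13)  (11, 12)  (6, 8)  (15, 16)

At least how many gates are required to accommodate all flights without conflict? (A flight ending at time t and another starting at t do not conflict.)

The answer is the maximum number of intervals overlapping at any instant.
Events (time:±→running): 1:+→1 2:+→2 2:+→3 … peak 3.

3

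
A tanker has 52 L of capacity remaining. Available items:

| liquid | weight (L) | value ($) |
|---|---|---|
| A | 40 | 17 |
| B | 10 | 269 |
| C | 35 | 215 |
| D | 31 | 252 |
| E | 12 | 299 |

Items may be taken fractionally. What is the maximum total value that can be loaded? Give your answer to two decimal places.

811.87

Ratios (sorted): B 26.90, E 24.92, D 8.13, C 6.14, A 0.42
take B (10 @ 269); take E (12 @ 299); take 30/31 of D → 243.87. Capacity used 52/52.
Total value = 811.87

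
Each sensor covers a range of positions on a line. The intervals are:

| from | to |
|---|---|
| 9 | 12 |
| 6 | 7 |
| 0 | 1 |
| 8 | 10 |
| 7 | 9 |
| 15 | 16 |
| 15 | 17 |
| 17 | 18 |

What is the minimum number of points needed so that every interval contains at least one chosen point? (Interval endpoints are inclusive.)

Sort by right endpoint; whenever an interval is uncovered, place a point at its right end.
Sorted: [0,1] [6,7] [7,9] [8,10] [9,12] [15,16] [15,17] [17,18]
{[0,1]} hit by 1; {[6,7],[7,9]} hit by 7; {[8,10],[9,12]} hit by 10; {[15,16],[15,17]} hit by 16; {[17,18]} hit by 18.
Points: 1, 7, 10, 16, 18 (5 total).

5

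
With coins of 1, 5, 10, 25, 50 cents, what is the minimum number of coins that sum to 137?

137 − 2×50→37 − 1×25→12 − 1×10→2 − 2×1→0
Total coins = 2 + 1 + 1 + 2 = 6

6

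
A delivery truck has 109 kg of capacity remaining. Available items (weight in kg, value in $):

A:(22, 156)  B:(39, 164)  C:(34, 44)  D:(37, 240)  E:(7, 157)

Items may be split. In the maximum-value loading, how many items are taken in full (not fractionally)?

4

Sort by value per unit weight and fill in that order.
Order: E (157/7=22.43) > A (156/22=7.09) > D (240/37=6.49) > B (164/39=4.21) > C (44/34=1.29)
Fill: take E (7 @ 157) → take A (22 @ 156) → take D (37 @ 240) → take B (39 @ 164) → take 4/34 of C → 5.18; 109/109 used.
4 item(s) taken whole; one partial (take 4/34 of C).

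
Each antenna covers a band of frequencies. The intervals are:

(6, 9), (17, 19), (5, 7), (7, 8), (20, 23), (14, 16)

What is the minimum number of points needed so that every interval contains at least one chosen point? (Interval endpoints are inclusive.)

4

Sort by right endpoint; whenever an interval is uncovered, place a point at its right end.
By right end: [5,7]  [7,8]  [6,9]  [14,16]  [17,19]  [20,23]
[5,7] uncovered → point at 7; [14,16] uncovered → point at 16; [17,19] uncovered → point at 19; [20,23] uncovered → point at 23.
Points: 7, 16, 19, 23 (4 total).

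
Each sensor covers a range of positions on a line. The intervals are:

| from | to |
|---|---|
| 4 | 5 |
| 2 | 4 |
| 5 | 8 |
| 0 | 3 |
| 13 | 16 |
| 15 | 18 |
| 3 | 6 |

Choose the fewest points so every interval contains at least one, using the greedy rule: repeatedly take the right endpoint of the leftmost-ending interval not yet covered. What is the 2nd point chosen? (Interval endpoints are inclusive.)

5

Sorted: [0,3] [2,4] [4,5] [3,6] [5,8] [13,16] [15,18]
{[0,3],[2,4]} hit by 3; {[4,5],[3,6],[5,8]} hit by 5; {[13,16],[15,18]} hit by 16.
Points: 3, 5, 16 (3 total).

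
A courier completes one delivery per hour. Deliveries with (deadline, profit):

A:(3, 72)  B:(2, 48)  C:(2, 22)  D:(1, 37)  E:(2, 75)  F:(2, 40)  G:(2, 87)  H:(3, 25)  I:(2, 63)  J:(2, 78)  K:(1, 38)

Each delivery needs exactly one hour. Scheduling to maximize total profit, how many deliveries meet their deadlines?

Take jobs in profit order; each goes to the latest open slot no later than its deadline.
By profit: G(d2,87), J(d2,78), E(d2,75), A(d3,72), I(d2,63), B(d2,48), F(d2,40), K(d1,38), D(d1,37), H(d3,25), C(d2,22)
G→slot 2; J→slot 1; E skipped; A→slot 3; I skipped; B skipped; F skipped; K skipped; D skipped; H skipped; C skipped.
3 of 11 scheduled.

3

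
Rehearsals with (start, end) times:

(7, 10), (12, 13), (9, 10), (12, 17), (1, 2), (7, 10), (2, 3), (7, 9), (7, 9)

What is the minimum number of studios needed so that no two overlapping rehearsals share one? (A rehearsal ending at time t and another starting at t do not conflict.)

The answer is the maximum number of intervals overlapping at any instant.
Events (time:±→running): 1:+→1 2:-→0 2:+→1 3:-→0 7:+→1 7:+→2 7:+→3 7:+→4 … peak 4.

4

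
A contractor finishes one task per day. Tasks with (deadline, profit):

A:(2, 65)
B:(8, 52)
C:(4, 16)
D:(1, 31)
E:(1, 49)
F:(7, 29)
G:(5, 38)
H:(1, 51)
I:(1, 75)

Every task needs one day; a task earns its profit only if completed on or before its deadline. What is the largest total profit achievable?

Take jobs in profit order; each goes to the latest open slot no later than its deadline.
By profit: I(d1,75), A(d2,65), B(d8,52), H(d1,51), E(d1,49), G(d5,38), D(d1,31), F(d7,29), C(d4,16)
I→slot 1; A→slot 2; B→slot 8; H skipped; E skipped; G→slot 5; D skipped; F→slot 7; C→slot 4.
Profit = 75 + 65 + 16 + 38 + 29 + 52 = 275

275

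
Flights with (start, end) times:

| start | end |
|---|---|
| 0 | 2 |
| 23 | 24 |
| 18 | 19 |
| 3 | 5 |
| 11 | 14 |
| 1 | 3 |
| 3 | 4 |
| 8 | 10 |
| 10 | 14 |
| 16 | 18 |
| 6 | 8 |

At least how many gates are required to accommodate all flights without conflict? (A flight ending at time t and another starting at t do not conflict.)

The answer is the maximum number of intervals overlapping at any instant.
Events (time:±→running): 0:+→1 1:+→2 … peak 2.

2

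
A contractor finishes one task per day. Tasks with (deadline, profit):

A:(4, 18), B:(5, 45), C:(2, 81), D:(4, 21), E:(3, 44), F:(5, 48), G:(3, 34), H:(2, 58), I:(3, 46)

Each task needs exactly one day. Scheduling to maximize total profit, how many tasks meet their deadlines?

By profit: C(d2,81), H(d2,58), F(d5,48), I(d3,46), B(d5,45), E(d3,44), G(d3,34), D(d4,21), A(d4,18)
C→slot 2; H→slot 1; F→slot 5; I→slot 3; B→slot 4; E skipped; G skipped; D skipped; A skipped.
5 of 9 scheduled.

5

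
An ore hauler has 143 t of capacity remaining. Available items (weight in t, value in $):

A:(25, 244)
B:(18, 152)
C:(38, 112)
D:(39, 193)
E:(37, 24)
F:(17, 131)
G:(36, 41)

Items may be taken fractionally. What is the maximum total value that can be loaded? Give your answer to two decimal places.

838.83

Greedy by value/weight ratio, highest first.
Ratios (sorted): A 9.76, B 8.44, F 7.71, D 4.95, C 2.95, G 1.14, E 0.65
take A (25 @ 244); take B (18 @ 152); take F (17 @ 131); take D (39 @ 193); take C (38 @ 112); take 6/36 of G → 6.83. Capacity used 143/143.
Total value = 838.83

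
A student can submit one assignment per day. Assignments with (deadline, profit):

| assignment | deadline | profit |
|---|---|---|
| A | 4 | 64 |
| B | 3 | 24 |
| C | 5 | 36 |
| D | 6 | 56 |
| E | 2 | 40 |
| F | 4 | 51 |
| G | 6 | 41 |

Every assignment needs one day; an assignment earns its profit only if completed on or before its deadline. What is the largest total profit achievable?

288

By profit: A(d4,64), D(d6,56), F(d4,51), G(d6,41), E(d2,40), C(d5,36), B(d3,24)
A→slot 4; D→slot 6; F→slot 3; G→slot 5; E→slot 2; C→slot 1; B skipped.
Profit = 36 + 40 + 51 + 64 + 41 + 56 = 288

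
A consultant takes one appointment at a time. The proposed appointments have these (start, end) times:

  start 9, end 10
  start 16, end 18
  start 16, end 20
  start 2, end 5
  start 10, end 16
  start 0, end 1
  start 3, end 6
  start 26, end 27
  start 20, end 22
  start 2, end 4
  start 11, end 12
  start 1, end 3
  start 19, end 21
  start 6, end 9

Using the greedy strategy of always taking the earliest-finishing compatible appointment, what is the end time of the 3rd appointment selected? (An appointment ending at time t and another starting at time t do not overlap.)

6

Sort by end time and greedily take each interval whose start is ≥ the last chosen end.
Sorted by end: (0,1)  (1,3)  (2,4)  (2,5)  (3,6)  (6,9)  (9,10)  (11,12)  (10,16)  (16,18)  (16,20)  (19,21)  (20,22)  (26,27)
take (0,1); take (1,3); take (3,6); take (6,9); take (9,10); take (11,12); skip (10,16); take (16,18); take (19,21); skip (20,22); take (26,27).
Selected: (0,1) (1,3) (3,6) (6,9) (9,10) (11,12) (16,18) (19,21) (26,27)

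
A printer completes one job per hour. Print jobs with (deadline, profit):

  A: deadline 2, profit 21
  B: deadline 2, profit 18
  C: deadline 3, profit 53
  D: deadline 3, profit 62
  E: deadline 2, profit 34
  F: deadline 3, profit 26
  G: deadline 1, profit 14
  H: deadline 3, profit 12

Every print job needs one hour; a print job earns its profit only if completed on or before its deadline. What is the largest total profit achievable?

Profit order: D=62 C=53 E=34 F=26 A=21 B=18 G=14 H=12
Assign: D→slot 3, C→slot 2, E→slot 1, F skipped, A skipped, B skipped, G skipped, H skipped.
Slots: [1:E] [2:C] [3:D]
Profit = 34 + 53 + 62 = 149

149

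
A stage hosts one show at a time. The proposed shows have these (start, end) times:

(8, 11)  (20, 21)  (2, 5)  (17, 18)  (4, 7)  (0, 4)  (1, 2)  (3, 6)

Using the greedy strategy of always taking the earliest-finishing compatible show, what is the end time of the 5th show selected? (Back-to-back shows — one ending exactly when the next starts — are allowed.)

21

Greedy by earliest finish: after sorting by end time, pick each interval compatible with the last pick.
Sorted by end: (1,2)  (0,4)  (2,5)  (3,6)  (4,7)  (8,11)  (17,18)  (20,21)
take (1,2); take (2,5); take (8,11); take (17,18); take (20,21).
Selected: (1,2) (2,5) (8,11) (17,18) (20,21)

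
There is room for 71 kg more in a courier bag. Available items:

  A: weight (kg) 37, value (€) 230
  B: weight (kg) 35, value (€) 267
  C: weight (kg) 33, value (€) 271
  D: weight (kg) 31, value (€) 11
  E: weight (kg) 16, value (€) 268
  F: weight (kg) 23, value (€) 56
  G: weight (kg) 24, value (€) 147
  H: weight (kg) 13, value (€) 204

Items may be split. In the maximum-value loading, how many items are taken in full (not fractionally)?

Ratios (sorted): E 16.75, H 15.69, C 8.21, B 7.63, A 6.22, G 6.12, F 2.43, D 0.35
take E (16 @ 268); take H (13 @ 204); take C (33 @ 271); take 9/35 of B → 68.66. Capacity used 71/71.
3 item(s) taken whole; one partial (take 9/35 of B).

3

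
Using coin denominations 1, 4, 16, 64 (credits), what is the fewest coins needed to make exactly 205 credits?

7

205 = 3×64 + 3×4 + 1×1
Total coins = 3 + 3 + 1 = 7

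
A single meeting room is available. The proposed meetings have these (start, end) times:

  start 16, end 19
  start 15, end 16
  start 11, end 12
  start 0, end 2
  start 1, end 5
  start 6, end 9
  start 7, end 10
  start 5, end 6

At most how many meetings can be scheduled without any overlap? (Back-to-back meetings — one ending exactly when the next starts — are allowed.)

6

By end time: (0,2), (1,5), (5,6), (6,9), (7,10), (11,12), (15,16), (16,19).
Pick (0,2); next start ≥ 2 → (5,6); next start ≥ 6 → (6,9); next start ≥ 9 → (11,12); next start ≥ 12 → (15,16); next start ≥ 16 → (16,19).
Selected 6 meetings.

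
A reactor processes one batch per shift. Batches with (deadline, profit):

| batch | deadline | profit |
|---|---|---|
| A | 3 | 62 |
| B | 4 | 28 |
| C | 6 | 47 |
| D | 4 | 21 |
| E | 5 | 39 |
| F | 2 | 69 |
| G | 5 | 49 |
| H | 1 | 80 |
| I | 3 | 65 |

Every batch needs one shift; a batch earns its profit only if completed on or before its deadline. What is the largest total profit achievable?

Take jobs in profit order; each goes to the latest open slot no later than its deadline.
Profit order: H=80 F=69 I=65 A=62 G=49 C=47 E=39 B=28 D=21
Assign: H→slot 1, F→slot 2, I→slot 3, A skipped, G→slot 5, C→slot 6, E→slot 4, B skipped, D skipped.
Slots: [1:H] [2:F] [3:I] [4:E] [5:G] [6:C]
Profit = 80 + 69 + 65 + 39 + 49 + 47 = 349

349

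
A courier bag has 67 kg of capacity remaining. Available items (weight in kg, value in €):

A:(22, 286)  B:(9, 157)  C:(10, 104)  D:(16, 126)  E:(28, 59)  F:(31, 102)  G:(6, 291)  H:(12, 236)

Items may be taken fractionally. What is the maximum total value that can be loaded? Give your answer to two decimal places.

1137.00

Ratios (sorted): G 48.50, H 19.67, B 17.44, A 13.00, C 10.40, D 7.88, F 3.29, E 2.11
take G (6 @ 291); take H (12 @ 236); take B (9 @ 157); take A (22 @ 286); take C (10 @ 104); take 8/16 of D → 63.00. Capacity used 67/67.
Total value = 1137.00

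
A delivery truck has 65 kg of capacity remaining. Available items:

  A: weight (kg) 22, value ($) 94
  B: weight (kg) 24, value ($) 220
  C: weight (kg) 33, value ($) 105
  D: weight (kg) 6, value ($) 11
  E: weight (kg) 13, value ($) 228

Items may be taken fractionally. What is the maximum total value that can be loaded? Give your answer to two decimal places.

561.09

Ratios (sorted): E 17.54, B 9.17, A 4.27, C 3.18, D 1.83
take E (13 @ 228); take B (24 @ 220); take A (22 @ 94); take 6/33 of C → 19.09. Capacity used 65/65.
Total value = 561.09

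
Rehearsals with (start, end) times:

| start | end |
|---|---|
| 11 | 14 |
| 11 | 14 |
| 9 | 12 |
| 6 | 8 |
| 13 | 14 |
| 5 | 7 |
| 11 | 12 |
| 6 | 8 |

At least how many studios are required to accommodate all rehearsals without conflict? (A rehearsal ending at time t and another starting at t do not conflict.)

Count concurrent intervals with a sweep; the peak is the room count.
starts: [5, 6, 6, 9, 11, 11, 11, 13]
ends:   [7, 8, 8, 12, 12, 14, 14, 14]
s5→1 s6→2 s6→3 e7→2 e8→1 e8→0 s9→1 s11→2 s11→3 s11→4  — peak 4.

4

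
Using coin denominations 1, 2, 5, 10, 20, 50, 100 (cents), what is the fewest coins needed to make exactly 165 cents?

165 = 1×100 + 1×50 + 1×10 + 1×5
Total coins = 1 + 1 + 1 + 1 = 4

4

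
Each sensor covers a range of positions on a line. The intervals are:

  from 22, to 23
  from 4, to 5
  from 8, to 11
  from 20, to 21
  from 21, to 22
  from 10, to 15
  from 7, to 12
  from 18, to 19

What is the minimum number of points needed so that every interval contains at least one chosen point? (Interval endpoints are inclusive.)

5

Sorted: [4,5] [8,11] [7,12] [10,15] [18,19] [20,21] [21,22] [22,23]
{[4,5]} hit by 5; {[8,11],[7,12],[10,15]} hit by 11; {[18,19]} hit by 19; {[20,21],[21,22]} hit by 21; {[22,23]} hit by 23.
Points: 5, 11, 19, 21, 23 (5 total).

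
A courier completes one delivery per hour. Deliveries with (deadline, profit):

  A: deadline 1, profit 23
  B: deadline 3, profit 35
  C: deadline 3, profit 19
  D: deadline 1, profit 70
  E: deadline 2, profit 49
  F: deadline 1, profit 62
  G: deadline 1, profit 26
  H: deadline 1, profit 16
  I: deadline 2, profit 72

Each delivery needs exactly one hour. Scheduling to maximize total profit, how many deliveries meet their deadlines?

3

By profit: I(d2,72), D(d1,70), F(d1,62), E(d2,49), B(d3,35), G(d1,26), A(d1,23), C(d3,19), H(d1,16)
I→slot 2; D→slot 1; F skipped; E skipped; B→slot 3; G skipped; A skipped; C skipped; H skipped.
3 of 9 scheduled.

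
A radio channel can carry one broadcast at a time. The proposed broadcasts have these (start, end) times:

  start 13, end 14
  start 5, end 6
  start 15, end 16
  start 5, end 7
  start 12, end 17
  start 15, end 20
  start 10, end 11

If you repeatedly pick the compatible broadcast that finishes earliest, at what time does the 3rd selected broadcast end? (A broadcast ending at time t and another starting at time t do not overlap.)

14

Sorted by end: (5,6)  (5,7)  (10,11)  (13,14)  (15,16)  (12,17)  (15,20)
take (5,6); take (10,11); take (13,14); take (15,16).
Selected: (5,6) (10,11) (13,14) (15,16)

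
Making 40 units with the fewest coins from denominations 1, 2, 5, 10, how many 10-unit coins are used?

4

Use the largest denomination that fits, subtract, and repeat.
40 = 4×10
Count of 10: 4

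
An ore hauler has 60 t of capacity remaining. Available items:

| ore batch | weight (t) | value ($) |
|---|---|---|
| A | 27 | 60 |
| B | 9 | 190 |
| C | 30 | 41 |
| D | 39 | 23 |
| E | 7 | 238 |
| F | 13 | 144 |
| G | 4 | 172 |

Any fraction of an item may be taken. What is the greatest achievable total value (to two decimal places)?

804.00

Greedy by value/weight ratio, highest first.
Order: G (172/4=43.00) > E (238/7=34.00) > B (190/9=21.11) > F (144/13=11.08) > A (60/27=2.22) > C (41/30=1.37) > D (23/39=0.59)
Fill: take G (4 @ 172) → take E (7 @ 238) → take B (9 @ 190) → take F (13 @ 144) → take A (27 @ 60); 60/60 used.
Total value = 804.00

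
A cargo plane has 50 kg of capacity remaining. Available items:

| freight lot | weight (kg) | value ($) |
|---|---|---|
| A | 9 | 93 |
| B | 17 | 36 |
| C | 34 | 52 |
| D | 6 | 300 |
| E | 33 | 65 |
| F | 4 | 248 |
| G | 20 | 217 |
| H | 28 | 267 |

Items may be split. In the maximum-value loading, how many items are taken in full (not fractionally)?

4

Sort by value per unit weight and fill in that order.
Order: F (248/4=62.00) > D (300/6=50.00) > G (217/20=10.85) > A (93/9=10.33) > H (267/28=9.54) > B (36/17=2.12) > E (65/33=1.97) > C (52/34=1.53)
Fill: take F (4 @ 248) → take D (6 @ 300) → take G (20 @ 217) → take A (9 @ 93) → take 11/28 of H → 104.89; 50/50 used.
4 item(s) taken whole; one partial (take 11/28 of H).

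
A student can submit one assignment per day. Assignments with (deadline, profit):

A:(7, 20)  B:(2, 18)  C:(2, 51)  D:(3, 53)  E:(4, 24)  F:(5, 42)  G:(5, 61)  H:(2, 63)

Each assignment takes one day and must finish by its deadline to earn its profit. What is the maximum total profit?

290

Take jobs in profit order; each goes to the latest open slot no later than its deadline.
Profit order: H=63 G=61 D=53 C=51 F=42 E=24 A=20 B=18
Assign: H→slot 2, G→slot 5, D→slot 3, C→slot 1, F→slot 4, E skipped, A→slot 7, B skipped.
Slots: [1:C] [2:H] [3:D] [4:F] [5:G] [7:A]
Profit = 51 + 63 + 53 + 42 + 61 + 20 = 290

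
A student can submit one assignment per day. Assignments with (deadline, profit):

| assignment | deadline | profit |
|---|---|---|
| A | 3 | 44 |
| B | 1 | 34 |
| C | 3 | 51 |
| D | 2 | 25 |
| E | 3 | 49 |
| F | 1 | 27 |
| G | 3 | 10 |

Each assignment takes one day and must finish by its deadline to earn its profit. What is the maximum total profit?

Take jobs in profit order; each goes to the latest open slot no later than its deadline.
Profit order: C=51 E=49 A=44 B=34 F=27 D=25 G=10
Assign: C→slot 3, E→slot 2, A→slot 1, B skipped, F skipped, D skipped, G skipped.
Slots: [1:A] [2:E] [3:C]
Profit = 44 + 49 + 51 = 144

144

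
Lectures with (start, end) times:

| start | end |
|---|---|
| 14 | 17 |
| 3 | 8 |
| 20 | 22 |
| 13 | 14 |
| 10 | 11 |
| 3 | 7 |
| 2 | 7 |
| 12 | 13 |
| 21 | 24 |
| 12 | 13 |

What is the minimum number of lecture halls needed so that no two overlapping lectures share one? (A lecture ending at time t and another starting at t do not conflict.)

3

The answer is the maximum number of intervals overlapping at any instant.
Events (time:±→running): 2:+→1 3:+→2 3:+→3 … peak 3.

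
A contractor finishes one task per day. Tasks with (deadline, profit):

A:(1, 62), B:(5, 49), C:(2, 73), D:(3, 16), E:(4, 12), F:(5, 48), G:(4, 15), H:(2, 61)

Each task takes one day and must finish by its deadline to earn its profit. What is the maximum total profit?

By profit: C(d2,73), A(d1,62), H(d2,61), B(d5,49), F(d5,48), D(d3,16), G(d4,15), E(d4,12)
C→slot 2; A→slot 1; H skipped; B→slot 5; F→slot 4; D→slot 3; G skipped; E skipped.
Profit = 62 + 73 + 16 + 48 + 49 = 248

248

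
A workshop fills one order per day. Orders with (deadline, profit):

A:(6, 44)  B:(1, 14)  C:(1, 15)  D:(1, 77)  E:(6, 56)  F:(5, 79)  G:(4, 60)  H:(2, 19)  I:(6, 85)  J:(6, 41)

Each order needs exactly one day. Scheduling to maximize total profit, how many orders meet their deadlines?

Take jobs in profit order; each goes to the latest open slot no later than its deadline.
Profit order: I=85 F=79 D=77 G=60 E=56 A=44 J=41 H=19 C=15 B=14
Assign: I→slot 6, F→slot 5, D→slot 1, G→slot 4, E→slot 3, A→slot 2, J skipped, H skipped, C skipped, B skipped.
Slots: [1:D] [2:A] [3:E] [4:G] [5:F] [6:I]
6 of 10 scheduled.

6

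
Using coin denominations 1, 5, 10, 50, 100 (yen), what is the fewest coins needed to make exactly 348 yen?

348 = 3×100 + 4×10 + 1×5 + 3×1
Total coins = 3 + 4 + 1 + 3 = 11

11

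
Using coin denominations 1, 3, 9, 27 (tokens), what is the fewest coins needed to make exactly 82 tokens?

82 − 3×27→1 − 1×1→0
Total coins = 3 + 1 = 4

4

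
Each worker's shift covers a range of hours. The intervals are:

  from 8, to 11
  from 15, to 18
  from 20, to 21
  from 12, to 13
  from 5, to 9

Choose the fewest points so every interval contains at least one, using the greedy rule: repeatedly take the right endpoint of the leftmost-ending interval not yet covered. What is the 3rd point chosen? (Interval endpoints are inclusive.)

18

Process intervals by earliest right end; each time one isn't hit yet, stab at its right endpoint.
By right end: [5,9]  [8,11]  [12,13]  [15,18]  [20,21]
[5,9] uncovered → point at 9; [12,13] uncovered → point at 13; [15,18] uncovered → point at 18; [20,21] uncovered → point at 21.
Points: 9, 13, 18, 21 (4 total).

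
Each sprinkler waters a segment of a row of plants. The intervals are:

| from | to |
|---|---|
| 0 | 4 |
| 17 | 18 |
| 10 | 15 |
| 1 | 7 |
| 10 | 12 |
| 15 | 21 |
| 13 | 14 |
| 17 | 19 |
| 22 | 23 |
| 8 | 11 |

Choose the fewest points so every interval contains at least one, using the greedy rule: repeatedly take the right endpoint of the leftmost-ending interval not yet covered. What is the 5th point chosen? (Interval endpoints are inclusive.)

Process intervals by earliest right end; each time one isn't hit yet, stab at its right endpoint.
Sorted: [0,4] [1,7] [8,11] [10,12] [13,14] [10,15] [17,18] [17,19] [15,21] [22,23]
{[0,4],[1,7]} hit by 4; {[8,11],[10,12]} hit by 11; {[13,14],[10,15]} hit by 14; {[17,18],[17,19],[15,21]} hit by 18; {[22,23]} hit by 23.
Points: 4, 11, 14, 18, 23 (5 total).

23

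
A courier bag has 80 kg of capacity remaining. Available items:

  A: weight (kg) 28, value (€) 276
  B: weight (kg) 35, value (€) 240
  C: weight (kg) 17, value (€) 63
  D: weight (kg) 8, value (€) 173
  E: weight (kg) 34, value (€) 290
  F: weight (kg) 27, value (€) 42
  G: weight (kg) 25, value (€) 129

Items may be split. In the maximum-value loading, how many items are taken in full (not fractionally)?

3

Ratios (sorted): D 21.62, A 9.86, E 8.53, B 6.86, G 5.16, C 3.71, F 1.56
take D (8 @ 173); take A (28 @ 276); take E (34 @ 290); take 10/35 of B → 68.57. Capacity used 80/80.
3 item(s) taken whole; one partial (take 10/35 of B).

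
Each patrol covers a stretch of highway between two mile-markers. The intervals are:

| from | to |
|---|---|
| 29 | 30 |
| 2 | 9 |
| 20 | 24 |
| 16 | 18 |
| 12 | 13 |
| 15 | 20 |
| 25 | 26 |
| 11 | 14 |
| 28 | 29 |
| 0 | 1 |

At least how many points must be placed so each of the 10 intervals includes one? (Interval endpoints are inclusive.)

Process intervals by earliest right end; each time one isn't hit yet, stab at its right endpoint.
By right end: [0,1]  [2,9]  [12,13]  [11,14]  [16,18]  [15,20]  [20,24]  [25,26]  [28,29]  [29,30]
[0,1] uncovered → point at 1; [2,9] uncovered → point at 9; [12,13] uncovered → point at 13; [16,18] uncovered → point at 18; [20,24] uncovered → point at 24; [25,26] uncovered → point at 26; [28,29] uncovered → point at 29.
Points: 1, 9, 13, 18, 24, 26, 29 (7 total).

7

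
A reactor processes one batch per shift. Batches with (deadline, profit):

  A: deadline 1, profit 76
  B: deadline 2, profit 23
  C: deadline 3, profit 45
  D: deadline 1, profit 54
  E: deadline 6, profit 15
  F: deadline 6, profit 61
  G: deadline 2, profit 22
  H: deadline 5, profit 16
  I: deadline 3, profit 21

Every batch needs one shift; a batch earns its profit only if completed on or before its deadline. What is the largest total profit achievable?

236

Sort by profit descending; place each in the latest free slot ≤ its deadline.
Profit order: A=76 F=61 D=54 C=45 B=23 G=22 I=21 H=16 E=15
Assign: A→slot 1, F→slot 6, D skipped, C→slot 3, B→slot 2, G skipped, I skipped, H→slot 5, E→slot 4.
Slots: [1:A] [2:B] [3:C] [4:E] [5:H] [6:F]
Profit = 76 + 23 + 45 + 15 + 16 + 61 = 236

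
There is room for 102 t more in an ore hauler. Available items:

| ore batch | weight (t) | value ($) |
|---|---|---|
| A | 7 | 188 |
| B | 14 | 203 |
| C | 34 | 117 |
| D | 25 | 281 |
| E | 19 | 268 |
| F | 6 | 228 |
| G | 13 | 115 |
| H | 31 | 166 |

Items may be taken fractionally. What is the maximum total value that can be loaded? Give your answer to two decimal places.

Sort by value per unit weight and fill in that order.
Ratios (sorted): F 38.00, A 26.86, B 14.50, E 14.11, D 11.24, G 8.85, H 5.35, C 3.44
take F (6 @ 228); take A (7 @ 188); take B (14 @ 203); take E (19 @ 268); take D (25 @ 281); take G (13 @ 115); take 18/31 of H → 96.39. Capacity used 102/102.
Total value = 1379.39

1379.39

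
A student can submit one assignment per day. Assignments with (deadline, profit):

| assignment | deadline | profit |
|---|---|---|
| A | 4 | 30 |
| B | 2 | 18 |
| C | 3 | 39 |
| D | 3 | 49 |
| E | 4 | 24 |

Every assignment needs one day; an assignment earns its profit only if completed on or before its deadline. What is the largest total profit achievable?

Sort by profit descending; place each in the latest free slot ≤ its deadline.
By profit: D(d3,49), C(d3,39), A(d4,30), E(d4,24), B(d2,18)
D→slot 3; C→slot 2; A→slot 4; E→slot 1; B skipped.
Profit = 24 + 39 + 49 + 30 = 142

142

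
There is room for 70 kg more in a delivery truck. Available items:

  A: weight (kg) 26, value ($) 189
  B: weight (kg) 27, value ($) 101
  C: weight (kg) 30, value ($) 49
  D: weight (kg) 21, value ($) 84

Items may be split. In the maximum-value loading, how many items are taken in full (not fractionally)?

2

Order: A (189/26=7.27) > D (84/21=4.00) > B (101/27=3.74) > C (49/30=1.63)
Fill: take A (26 @ 189) → take D (21 @ 84) → take 23/27 of B → 86.04; 70/70 used.
2 item(s) taken whole; one partial (take 23/27 of B).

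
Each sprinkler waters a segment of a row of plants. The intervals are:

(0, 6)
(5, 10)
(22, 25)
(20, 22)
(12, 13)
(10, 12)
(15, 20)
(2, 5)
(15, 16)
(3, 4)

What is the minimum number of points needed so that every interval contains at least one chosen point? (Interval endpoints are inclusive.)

5

Sorted: [3,4] [2,5] [0,6] [5,10] [10,12] [12,13] [15,16] [15,20] [20,22] [22,25]
{[3,4],[2,5],[0,6]} hit by 4; {[5,10],[10,12]} hit by 10; {[12,13]} hit by 13; {[15,16],[15,20]} hit by 16; {[20,22],[22,25]} hit by 22.
Points: 4, 10, 13, 16, 22 (5 total).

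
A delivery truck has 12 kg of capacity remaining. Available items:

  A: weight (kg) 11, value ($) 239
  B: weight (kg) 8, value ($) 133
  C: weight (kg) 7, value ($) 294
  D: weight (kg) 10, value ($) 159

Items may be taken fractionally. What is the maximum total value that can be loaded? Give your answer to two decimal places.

Greedy by value/weight ratio, highest first.
Order: C (294/7=42.00) > A (239/11=21.73) > B (133/8=16.62) > D (159/10=15.90)
Fill: take C (7 @ 294) → take 5/11 of A → 108.64; 12/12 used.
Total value = 402.64

402.64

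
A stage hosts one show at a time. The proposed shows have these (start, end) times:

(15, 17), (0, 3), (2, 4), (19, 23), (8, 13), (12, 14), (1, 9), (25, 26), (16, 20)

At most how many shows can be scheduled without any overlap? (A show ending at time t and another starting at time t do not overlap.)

Sorted by end: (0,3)  (2,4)  (1,9)  (8,13)  (12,14)  (15,17)  (16,20)  (19,23)  (25,26)
take (0,3); skip (2,4); take (8,13); skip (12,14); take (15,17); take (19,23); take (25,26).
Selected 5 shows.

5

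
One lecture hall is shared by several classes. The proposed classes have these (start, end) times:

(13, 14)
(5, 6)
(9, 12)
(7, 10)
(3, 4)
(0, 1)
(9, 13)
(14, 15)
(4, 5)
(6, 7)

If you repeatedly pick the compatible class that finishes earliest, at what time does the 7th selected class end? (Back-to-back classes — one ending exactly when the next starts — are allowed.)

Sort by end time and greedily take each interval whose start is ≥ the last chosen end.
By end time: (0,1), (3,4), (4,5), (5,6), (6,7), (7,10), (9,12), (9,13), (13,14), (14,15).
Pick (0,1); next start ≥ 1 → (3,4); next start ≥ 4 → (4,5); next start ≥ 5 → (5,6); next start ≥ 6 → (6,7); next start ≥ 7 → (7,10); next start ≥ 10 → (13,14); next start ≥ 14 → (14,15).
Selected: (0,1) (3,4) (4,5) (5,6) (6,7) (7,10) (13,14) (14,15)

14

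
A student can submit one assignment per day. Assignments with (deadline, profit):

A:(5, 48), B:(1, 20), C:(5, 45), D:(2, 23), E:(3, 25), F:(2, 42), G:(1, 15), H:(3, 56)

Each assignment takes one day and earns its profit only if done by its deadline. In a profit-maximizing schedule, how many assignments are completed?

Profit order: H=56 A=48 C=45 F=42 E=25 D=23 B=20 G=15
Assign: H→slot 3, A→slot 5, C→slot 4, F→slot 2, E→slot 1, D skipped, B skipped, G skipped.
Slots: [1:E] [2:F] [3:H] [4:C] [5:A]
5 of 8 scheduled.

5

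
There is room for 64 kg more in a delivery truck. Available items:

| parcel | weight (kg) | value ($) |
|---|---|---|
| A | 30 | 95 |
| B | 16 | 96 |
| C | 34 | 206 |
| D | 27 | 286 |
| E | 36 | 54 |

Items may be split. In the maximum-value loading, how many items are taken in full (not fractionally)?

2

Greedy by value/weight ratio, highest first.
Order: D (286/27=10.59) > C (206/34=6.06) > B (96/16=6.00) > A (95/30=3.17) > E (54/36=1.50)
Fill: take D (27 @ 286) → take C (34 @ 206) → take 3/16 of B → 18.00; 64/64 used.
2 item(s) taken whole; one partial (take 3/16 of B).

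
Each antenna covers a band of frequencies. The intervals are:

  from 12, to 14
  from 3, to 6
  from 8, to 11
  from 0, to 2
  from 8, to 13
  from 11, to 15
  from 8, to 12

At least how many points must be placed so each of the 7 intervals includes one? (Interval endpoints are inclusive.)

Sort by right endpoint; whenever an interval is uncovered, place a point at its right end.
By right end: [0,2]  [3,6]  [8,11]  [8,12]  [8,13]  [12,14]  [11,15]
[0,2] uncovered → point at 2; [3,6] uncovered → point at 6; [8,11] uncovered → point at 11; [12,14] uncovered → point at 14.
Points: 2, 6, 11, 14 (4 total).

4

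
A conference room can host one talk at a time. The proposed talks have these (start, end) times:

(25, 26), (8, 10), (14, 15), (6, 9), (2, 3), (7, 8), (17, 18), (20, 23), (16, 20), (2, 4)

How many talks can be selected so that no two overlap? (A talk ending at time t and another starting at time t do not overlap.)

Greedy by earliest finish: after sorting by end time, pick each interval compatible with the last pick.
By end time: (2,3), (2,4), (7,8), (6,9), (8,10), (14,15), (17,18), (16,20), (20,23), (25,26).
Pick (2,3); next start ≥ 3 → (7,8); next start ≥ 8 → (8,10); next start ≥ 10 → (14,15); next start ≥ 15 → (17,18); next start ≥ 18 → (20,23); next start ≥ 23 → (25,26).
Selected 7 talks.

7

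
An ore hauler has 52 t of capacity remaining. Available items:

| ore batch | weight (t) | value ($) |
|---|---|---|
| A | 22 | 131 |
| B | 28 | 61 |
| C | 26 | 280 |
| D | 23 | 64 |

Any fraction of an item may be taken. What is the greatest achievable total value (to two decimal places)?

Ratios (sorted): C 10.77, A 5.95, D 2.78, B 2.18
take C (26 @ 280); take A (22 @ 131); take 4/23 of D → 11.13. Capacity used 52/52.
Total value = 422.13

422.13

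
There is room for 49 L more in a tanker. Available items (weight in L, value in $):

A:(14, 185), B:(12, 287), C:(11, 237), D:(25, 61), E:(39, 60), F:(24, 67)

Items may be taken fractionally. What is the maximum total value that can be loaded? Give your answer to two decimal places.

742.50

Order: B (287/12=23.92) > C (237/11=21.55) > A (185/14=13.21) > F (67/24=2.79) > D (61/25=2.44) > E (60/39=1.54)
Fill: take B (12 @ 287) → take C (11 @ 237) → take A (14 @ 185) → take 12/24 of F → 33.50; 49/49 used.
Total value = 742.50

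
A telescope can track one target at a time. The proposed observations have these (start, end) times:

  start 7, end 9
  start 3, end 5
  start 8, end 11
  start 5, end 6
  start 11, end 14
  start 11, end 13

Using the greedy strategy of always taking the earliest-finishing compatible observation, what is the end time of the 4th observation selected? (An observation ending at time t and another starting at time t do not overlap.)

13

Sorted by end: (3,5)  (5,6)  (7,9)  (8,11)  (11,13)  (11,14)
take (3,5); take (5,6); take (7,9); take (11,13); skip (11,14).
Selected: (3,5) (5,6) (7,9) (11,13)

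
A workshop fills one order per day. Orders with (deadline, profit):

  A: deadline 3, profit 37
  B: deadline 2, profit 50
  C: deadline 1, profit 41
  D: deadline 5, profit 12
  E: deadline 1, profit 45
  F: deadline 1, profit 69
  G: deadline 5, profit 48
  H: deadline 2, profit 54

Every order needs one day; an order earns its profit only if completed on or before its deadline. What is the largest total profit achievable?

Profit order: F=69 H=54 B=50 G=48 E=45 C=41 A=37 D=12
Assign: F→slot 1, H→slot 2, B skipped, G→slot 5, E skipped, C skipped, A→slot 3, D→slot 4.
Slots: [1:F] [2:H] [3:A] [4:D] [5:G]
Profit = 69 + 54 + 37 + 12 + 48 = 220

220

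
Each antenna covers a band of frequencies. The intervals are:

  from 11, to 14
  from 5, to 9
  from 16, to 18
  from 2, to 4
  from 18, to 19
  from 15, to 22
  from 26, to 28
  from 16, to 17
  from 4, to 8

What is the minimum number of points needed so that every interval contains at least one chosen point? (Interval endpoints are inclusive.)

Process intervals by earliest right end; each time one isn't hit yet, stab at its right endpoint.
By right end: [2,4]  [4,8]  [5,9]  [11,14]  [16,17]  [16,18]  [18,19]  [15,22]  [26,28]
[2,4] uncovered → point at 4; [5,9] uncovered → point at 9; [11,14] uncovered → point at 14; [16,17] uncovered → point at 17; [18,19] uncovered → point at 19; [26,28] uncovered → point at 28.
Points: 4, 9, 14, 17, 19, 28 (6 total).

6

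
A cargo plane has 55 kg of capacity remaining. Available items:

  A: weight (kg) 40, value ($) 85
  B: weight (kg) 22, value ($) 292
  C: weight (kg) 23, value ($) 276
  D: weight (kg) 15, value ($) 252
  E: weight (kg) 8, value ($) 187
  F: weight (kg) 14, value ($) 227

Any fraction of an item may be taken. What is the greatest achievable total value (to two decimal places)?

904.91

Sort by value per unit weight and fill in that order.
Ratios (sorted): E 23.38, D 16.80, F 16.21, B 13.27, C 12.00, A 2.12
take E (8 @ 187); take D (15 @ 252); take F (14 @ 227); take 18/22 of B → 238.91. Capacity used 55/55.
Total value = 904.91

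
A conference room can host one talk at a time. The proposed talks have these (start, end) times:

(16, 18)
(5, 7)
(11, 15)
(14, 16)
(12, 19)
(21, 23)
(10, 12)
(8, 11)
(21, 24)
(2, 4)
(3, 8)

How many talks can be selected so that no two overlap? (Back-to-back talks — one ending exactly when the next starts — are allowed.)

Sorted by end: (2,4)  (5,7)  (3,8)  (8,11)  (10,12)  (11,15)  (14,16)  (16,18)  (12,19)  (21,23)  (21,24)
take (2,4); take (5,7); take (8,11); take (11,15); take (16,18); skip (12,19); take (21,23).
Selected 6 talks.

6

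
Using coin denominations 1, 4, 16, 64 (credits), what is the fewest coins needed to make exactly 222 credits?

9

Greedy: take as many of the largest coin as possible, then repeat with the remainder.
222 − 3×64→30 − 1×16→14 − 3×4→2 − 2×1→0
Total coins = 3 + 1 + 3 + 2 = 9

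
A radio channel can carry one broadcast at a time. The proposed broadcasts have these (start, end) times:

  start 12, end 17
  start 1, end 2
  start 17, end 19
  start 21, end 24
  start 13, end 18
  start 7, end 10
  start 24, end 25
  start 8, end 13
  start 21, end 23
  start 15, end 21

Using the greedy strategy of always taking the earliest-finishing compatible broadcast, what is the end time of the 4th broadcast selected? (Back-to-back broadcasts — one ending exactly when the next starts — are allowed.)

19

Order by finish time; keep every interval that doesn't clash with the previous kept one.
By end time: (1,2), (7,10), (8,13), (12,17), (13,18), (17,19), (15,21), (21,23), (21,24), (24,25).
Pick (1,2); next start ≥ 2 → (7,10); next start ≥ 10 → (12,17); next start ≥ 17 → (17,19); next start ≥ 19 → (21,23); next start ≥ 23 → (24,25).
Selected: (1,2) (7,10) (12,17) (17,19) (21,23) (24,25)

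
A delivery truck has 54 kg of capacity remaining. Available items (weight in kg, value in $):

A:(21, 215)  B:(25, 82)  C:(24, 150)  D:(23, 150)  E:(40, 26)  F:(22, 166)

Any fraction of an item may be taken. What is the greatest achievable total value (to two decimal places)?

452.74

Sort by value per unit weight and fill in that order.
Ratios (sorted): A 10.24, F 7.55, D 6.52, C 6.25, B 3.28, E 0.65
take A (21 @ 215); take F (22 @ 166); take 11/23 of D → 71.74. Capacity used 54/54.
Total value = 452.74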